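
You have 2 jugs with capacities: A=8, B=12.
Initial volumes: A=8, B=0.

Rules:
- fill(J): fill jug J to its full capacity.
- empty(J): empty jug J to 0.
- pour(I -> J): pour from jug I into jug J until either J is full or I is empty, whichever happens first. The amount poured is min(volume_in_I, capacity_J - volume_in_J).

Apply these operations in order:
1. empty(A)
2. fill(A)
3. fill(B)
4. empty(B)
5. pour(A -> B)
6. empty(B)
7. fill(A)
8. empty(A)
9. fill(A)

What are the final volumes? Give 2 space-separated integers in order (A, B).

Step 1: empty(A) -> (A=0 B=0)
Step 2: fill(A) -> (A=8 B=0)
Step 3: fill(B) -> (A=8 B=12)
Step 4: empty(B) -> (A=8 B=0)
Step 5: pour(A -> B) -> (A=0 B=8)
Step 6: empty(B) -> (A=0 B=0)
Step 7: fill(A) -> (A=8 B=0)
Step 8: empty(A) -> (A=0 B=0)
Step 9: fill(A) -> (A=8 B=0)

Answer: 8 0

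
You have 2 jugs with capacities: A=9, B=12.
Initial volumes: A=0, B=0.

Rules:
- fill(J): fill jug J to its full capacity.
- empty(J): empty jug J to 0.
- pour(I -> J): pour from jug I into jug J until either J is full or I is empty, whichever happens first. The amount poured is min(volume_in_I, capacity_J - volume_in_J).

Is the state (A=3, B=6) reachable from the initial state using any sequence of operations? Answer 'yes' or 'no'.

Answer: no

Derivation:
BFS explored all 14 reachable states.
Reachable set includes: (0,0), (0,3), (0,6), (0,9), (0,12), (3,0), (3,12), (6,0), (6,12), (9,0), (9,3), (9,6) ...
Target (A=3, B=6) not in reachable set → no.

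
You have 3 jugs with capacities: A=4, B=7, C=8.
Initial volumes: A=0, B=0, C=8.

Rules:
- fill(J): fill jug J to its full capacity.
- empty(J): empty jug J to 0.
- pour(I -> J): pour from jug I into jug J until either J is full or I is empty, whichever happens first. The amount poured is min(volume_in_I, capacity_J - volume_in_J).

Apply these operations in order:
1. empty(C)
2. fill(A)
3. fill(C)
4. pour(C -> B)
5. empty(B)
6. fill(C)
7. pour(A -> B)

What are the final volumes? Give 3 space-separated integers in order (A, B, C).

Answer: 0 4 8

Derivation:
Step 1: empty(C) -> (A=0 B=0 C=0)
Step 2: fill(A) -> (A=4 B=0 C=0)
Step 3: fill(C) -> (A=4 B=0 C=8)
Step 4: pour(C -> B) -> (A=4 B=7 C=1)
Step 5: empty(B) -> (A=4 B=0 C=1)
Step 6: fill(C) -> (A=4 B=0 C=8)
Step 7: pour(A -> B) -> (A=0 B=4 C=8)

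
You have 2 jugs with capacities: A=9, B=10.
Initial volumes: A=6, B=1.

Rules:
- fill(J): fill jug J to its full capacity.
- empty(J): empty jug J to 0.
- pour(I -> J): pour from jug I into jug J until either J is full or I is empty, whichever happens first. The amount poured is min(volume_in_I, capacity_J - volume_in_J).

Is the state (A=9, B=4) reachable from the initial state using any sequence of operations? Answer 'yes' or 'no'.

BFS from (A=6, B=1):
  1. empty(B) -> (A=6 B=0)
  2. pour(A -> B) -> (A=0 B=6)
  3. fill(A) -> (A=9 B=6)
  4. pour(A -> B) -> (A=5 B=10)
  5. empty(B) -> (A=5 B=0)
  6. pour(A -> B) -> (A=0 B=5)
  7. fill(A) -> (A=9 B=5)
  8. pour(A -> B) -> (A=4 B=10)
  9. empty(B) -> (A=4 B=0)
  10. pour(A -> B) -> (A=0 B=4)
  11. fill(A) -> (A=9 B=4)
Target reached → yes.

Answer: yes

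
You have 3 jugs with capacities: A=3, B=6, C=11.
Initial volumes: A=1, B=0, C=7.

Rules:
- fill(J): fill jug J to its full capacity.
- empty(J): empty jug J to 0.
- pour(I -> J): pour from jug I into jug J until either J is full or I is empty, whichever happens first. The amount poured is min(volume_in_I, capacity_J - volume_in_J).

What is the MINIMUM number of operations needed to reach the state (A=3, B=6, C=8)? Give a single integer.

Answer: 3

Derivation:
BFS from (A=1, B=0, C=7). One shortest path:
  1. fill(B) -> (A=1 B=6 C=7)
  2. pour(A -> C) -> (A=0 B=6 C=8)
  3. fill(A) -> (A=3 B=6 C=8)
Reached target in 3 moves.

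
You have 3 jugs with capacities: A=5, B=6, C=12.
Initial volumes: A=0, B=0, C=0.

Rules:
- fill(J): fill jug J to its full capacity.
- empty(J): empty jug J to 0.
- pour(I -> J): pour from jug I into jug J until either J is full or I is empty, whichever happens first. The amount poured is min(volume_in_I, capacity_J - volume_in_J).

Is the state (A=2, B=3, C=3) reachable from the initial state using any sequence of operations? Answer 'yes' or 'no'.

Answer: no

Derivation:
BFS explored all 326 reachable states.
Reachable set includes: (0,0,0), (0,0,1), (0,0,2), (0,0,3), (0,0,4), (0,0,5), (0,0,6), (0,0,7), (0,0,8), (0,0,9), (0,0,10), (0,0,11) ...
Target (A=2, B=3, C=3) not in reachable set → no.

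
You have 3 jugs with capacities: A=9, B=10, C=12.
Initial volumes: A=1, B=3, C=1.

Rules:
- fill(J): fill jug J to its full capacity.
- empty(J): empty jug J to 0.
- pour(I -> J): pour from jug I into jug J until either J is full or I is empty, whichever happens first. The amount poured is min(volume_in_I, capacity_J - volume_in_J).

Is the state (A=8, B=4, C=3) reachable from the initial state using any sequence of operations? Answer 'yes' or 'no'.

BFS explored all 639 reachable states.
Reachable set includes: (0,0,0), (0,0,1), (0,0,2), (0,0,3), (0,0,4), (0,0,5), (0,0,6), (0,0,7), (0,0,8), (0,0,9), (0,0,10), (0,0,11) ...
Target (A=8, B=4, C=3) not in reachable set → no.

Answer: no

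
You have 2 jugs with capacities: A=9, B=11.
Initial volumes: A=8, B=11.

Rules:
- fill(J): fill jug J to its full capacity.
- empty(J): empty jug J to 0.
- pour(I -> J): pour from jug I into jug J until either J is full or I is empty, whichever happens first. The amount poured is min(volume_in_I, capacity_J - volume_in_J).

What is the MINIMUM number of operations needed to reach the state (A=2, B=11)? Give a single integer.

Answer: 5

Derivation:
BFS from (A=8, B=11). One shortest path:
  1. empty(A) -> (A=0 B=11)
  2. pour(B -> A) -> (A=9 B=2)
  3. empty(A) -> (A=0 B=2)
  4. pour(B -> A) -> (A=2 B=0)
  5. fill(B) -> (A=2 B=11)
Reached target in 5 moves.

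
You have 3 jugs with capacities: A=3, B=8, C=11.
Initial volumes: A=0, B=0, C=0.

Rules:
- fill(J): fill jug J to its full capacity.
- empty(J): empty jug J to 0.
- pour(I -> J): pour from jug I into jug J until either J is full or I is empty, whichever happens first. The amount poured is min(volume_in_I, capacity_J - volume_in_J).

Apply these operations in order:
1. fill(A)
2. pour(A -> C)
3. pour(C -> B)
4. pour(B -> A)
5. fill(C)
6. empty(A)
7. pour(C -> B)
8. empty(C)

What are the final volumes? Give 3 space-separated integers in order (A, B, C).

Step 1: fill(A) -> (A=3 B=0 C=0)
Step 2: pour(A -> C) -> (A=0 B=0 C=3)
Step 3: pour(C -> B) -> (A=0 B=3 C=0)
Step 4: pour(B -> A) -> (A=3 B=0 C=0)
Step 5: fill(C) -> (A=3 B=0 C=11)
Step 6: empty(A) -> (A=0 B=0 C=11)
Step 7: pour(C -> B) -> (A=0 B=8 C=3)
Step 8: empty(C) -> (A=0 B=8 C=0)

Answer: 0 8 0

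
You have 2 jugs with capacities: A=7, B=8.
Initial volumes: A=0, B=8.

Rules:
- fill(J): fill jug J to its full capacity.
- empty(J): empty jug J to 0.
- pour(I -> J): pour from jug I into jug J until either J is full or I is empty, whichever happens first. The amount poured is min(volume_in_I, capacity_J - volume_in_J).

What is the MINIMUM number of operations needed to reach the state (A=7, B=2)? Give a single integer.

Answer: 5

Derivation:
BFS from (A=0, B=8). One shortest path:
  1. pour(B -> A) -> (A=7 B=1)
  2. empty(A) -> (A=0 B=1)
  3. pour(B -> A) -> (A=1 B=0)
  4. fill(B) -> (A=1 B=8)
  5. pour(B -> A) -> (A=7 B=2)
Reached target in 5 moves.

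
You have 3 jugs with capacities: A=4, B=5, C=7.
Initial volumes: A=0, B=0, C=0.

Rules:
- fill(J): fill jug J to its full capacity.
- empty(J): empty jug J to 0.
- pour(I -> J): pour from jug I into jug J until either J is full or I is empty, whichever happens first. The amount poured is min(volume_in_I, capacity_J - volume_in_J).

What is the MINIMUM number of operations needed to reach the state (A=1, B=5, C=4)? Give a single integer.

BFS from (A=0, B=0, C=0). One shortest path:
  1. fill(B) -> (A=0 B=5 C=0)
  2. pour(B -> A) -> (A=4 B=1 C=0)
  3. pour(A -> C) -> (A=0 B=1 C=4)
  4. pour(B -> A) -> (A=1 B=0 C=4)
  5. fill(B) -> (A=1 B=5 C=4)
Reached target in 5 moves.

Answer: 5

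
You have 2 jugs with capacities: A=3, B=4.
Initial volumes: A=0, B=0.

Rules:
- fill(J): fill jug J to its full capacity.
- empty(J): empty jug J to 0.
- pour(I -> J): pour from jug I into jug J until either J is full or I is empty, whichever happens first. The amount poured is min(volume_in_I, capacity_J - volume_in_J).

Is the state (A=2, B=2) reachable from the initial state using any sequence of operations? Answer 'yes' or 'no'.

BFS explored all 14 reachable states.
Reachable set includes: (0,0), (0,1), (0,2), (0,3), (0,4), (1,0), (1,4), (2,0), (2,4), (3,0), (3,1), (3,2) ...
Target (A=2, B=2) not in reachable set → no.

Answer: no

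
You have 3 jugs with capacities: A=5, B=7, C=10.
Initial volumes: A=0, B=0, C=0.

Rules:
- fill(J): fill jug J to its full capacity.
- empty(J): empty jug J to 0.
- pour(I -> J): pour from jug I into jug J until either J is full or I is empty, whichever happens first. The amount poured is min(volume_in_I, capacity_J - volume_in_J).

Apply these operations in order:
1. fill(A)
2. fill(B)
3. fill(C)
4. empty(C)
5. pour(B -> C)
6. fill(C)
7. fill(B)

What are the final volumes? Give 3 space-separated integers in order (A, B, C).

Answer: 5 7 10

Derivation:
Step 1: fill(A) -> (A=5 B=0 C=0)
Step 2: fill(B) -> (A=5 B=7 C=0)
Step 3: fill(C) -> (A=5 B=7 C=10)
Step 4: empty(C) -> (A=5 B=7 C=0)
Step 5: pour(B -> C) -> (A=5 B=0 C=7)
Step 6: fill(C) -> (A=5 B=0 C=10)
Step 7: fill(B) -> (A=5 B=7 C=10)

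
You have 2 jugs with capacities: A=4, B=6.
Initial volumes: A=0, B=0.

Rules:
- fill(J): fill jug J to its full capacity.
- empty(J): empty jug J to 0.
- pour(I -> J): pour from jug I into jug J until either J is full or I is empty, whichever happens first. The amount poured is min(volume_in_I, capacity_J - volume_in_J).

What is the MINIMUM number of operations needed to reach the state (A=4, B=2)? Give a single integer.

Answer: 2

Derivation:
BFS from (A=0, B=0). One shortest path:
  1. fill(B) -> (A=0 B=6)
  2. pour(B -> A) -> (A=4 B=2)
Reached target in 2 moves.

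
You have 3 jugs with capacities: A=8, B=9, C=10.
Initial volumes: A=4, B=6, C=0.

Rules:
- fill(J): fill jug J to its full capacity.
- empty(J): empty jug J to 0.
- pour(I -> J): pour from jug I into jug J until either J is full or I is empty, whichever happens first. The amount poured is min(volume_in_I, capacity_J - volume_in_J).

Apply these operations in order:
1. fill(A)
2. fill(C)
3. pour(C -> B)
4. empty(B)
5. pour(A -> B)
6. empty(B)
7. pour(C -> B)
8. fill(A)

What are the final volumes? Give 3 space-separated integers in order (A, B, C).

Step 1: fill(A) -> (A=8 B=6 C=0)
Step 2: fill(C) -> (A=8 B=6 C=10)
Step 3: pour(C -> B) -> (A=8 B=9 C=7)
Step 4: empty(B) -> (A=8 B=0 C=7)
Step 5: pour(A -> B) -> (A=0 B=8 C=7)
Step 6: empty(B) -> (A=0 B=0 C=7)
Step 7: pour(C -> B) -> (A=0 B=7 C=0)
Step 8: fill(A) -> (A=8 B=7 C=0)

Answer: 8 7 0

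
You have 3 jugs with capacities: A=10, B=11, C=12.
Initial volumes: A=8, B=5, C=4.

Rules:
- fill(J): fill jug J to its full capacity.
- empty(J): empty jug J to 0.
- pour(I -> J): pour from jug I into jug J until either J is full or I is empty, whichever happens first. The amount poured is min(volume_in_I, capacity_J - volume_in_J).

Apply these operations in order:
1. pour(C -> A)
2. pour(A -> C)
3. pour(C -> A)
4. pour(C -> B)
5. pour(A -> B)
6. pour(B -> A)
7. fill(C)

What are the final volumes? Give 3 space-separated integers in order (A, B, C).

Answer: 10 7 12

Derivation:
Step 1: pour(C -> A) -> (A=10 B=5 C=2)
Step 2: pour(A -> C) -> (A=0 B=5 C=12)
Step 3: pour(C -> A) -> (A=10 B=5 C=2)
Step 4: pour(C -> B) -> (A=10 B=7 C=0)
Step 5: pour(A -> B) -> (A=6 B=11 C=0)
Step 6: pour(B -> A) -> (A=10 B=7 C=0)
Step 7: fill(C) -> (A=10 B=7 C=12)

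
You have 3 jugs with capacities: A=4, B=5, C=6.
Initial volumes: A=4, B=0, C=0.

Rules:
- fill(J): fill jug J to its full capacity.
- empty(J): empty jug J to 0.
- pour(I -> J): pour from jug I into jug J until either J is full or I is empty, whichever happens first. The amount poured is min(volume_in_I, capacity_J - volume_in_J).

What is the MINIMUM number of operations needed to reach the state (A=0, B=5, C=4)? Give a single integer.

Answer: 2

Derivation:
BFS from (A=4, B=0, C=0). One shortest path:
  1. fill(B) -> (A=4 B=5 C=0)
  2. pour(A -> C) -> (A=0 B=5 C=4)
Reached target in 2 moves.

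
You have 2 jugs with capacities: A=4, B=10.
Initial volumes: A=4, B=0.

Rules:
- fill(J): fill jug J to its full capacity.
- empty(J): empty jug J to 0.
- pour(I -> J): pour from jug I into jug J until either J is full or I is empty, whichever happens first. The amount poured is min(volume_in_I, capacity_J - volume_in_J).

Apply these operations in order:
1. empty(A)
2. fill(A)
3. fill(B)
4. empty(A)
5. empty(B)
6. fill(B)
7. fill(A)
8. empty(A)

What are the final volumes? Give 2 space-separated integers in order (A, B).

Answer: 0 10

Derivation:
Step 1: empty(A) -> (A=0 B=0)
Step 2: fill(A) -> (A=4 B=0)
Step 3: fill(B) -> (A=4 B=10)
Step 4: empty(A) -> (A=0 B=10)
Step 5: empty(B) -> (A=0 B=0)
Step 6: fill(B) -> (A=0 B=10)
Step 7: fill(A) -> (A=4 B=10)
Step 8: empty(A) -> (A=0 B=10)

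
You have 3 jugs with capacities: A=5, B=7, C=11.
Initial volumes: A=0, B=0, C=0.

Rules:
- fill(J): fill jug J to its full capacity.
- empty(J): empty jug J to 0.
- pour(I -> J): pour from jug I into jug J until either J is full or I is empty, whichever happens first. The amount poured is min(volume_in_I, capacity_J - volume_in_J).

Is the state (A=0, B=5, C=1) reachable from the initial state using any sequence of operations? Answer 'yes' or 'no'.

BFS from (A=0, B=0, C=0):
  1. fill(C) -> (A=0 B=0 C=11)
  2. pour(C -> A) -> (A=5 B=0 C=6)
  3. empty(A) -> (A=0 B=0 C=6)
  4. pour(C -> A) -> (A=5 B=0 C=1)
  5. pour(A -> B) -> (A=0 B=5 C=1)
Target reached → yes.

Answer: yes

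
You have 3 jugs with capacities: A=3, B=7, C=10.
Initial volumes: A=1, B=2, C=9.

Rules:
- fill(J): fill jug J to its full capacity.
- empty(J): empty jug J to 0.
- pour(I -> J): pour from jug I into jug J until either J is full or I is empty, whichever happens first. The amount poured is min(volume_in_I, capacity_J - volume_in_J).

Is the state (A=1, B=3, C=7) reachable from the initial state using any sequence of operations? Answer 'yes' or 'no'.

BFS explored all 245 reachable states.
Reachable set includes: (0,0,0), (0,0,1), (0,0,2), (0,0,3), (0,0,4), (0,0,5), (0,0,6), (0,0,7), (0,0,8), (0,0,9), (0,0,10), (0,1,0) ...
Target (A=1, B=3, C=7) not in reachable set → no.

Answer: no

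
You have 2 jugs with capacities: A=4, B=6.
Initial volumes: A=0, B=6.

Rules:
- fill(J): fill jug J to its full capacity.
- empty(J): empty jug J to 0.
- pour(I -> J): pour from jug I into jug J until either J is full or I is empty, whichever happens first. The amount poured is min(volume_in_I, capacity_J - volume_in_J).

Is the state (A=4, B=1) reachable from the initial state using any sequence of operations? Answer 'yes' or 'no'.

BFS explored all 10 reachable states.
Reachable set includes: (0,0), (0,2), (0,4), (0,6), (2,0), (2,6), (4,0), (4,2), (4,4), (4,6)
Target (A=4, B=1) not in reachable set → no.

Answer: no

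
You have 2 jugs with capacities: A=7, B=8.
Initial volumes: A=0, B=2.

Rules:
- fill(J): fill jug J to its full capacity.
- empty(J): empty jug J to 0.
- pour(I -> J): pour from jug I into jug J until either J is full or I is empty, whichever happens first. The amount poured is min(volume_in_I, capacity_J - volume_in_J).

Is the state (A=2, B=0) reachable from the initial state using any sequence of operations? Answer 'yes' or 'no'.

BFS from (A=0, B=2):
  1. pour(B -> A) -> (A=2 B=0)
Target reached → yes.

Answer: yes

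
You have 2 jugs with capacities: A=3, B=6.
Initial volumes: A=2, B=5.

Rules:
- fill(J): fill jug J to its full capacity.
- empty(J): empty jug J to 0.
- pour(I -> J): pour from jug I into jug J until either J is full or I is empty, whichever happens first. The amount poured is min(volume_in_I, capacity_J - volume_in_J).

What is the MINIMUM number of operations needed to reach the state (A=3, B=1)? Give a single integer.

Answer: 3

Derivation:
BFS from (A=2, B=5). One shortest path:
  1. pour(B -> A) -> (A=3 B=4)
  2. empty(A) -> (A=0 B=4)
  3. pour(B -> A) -> (A=3 B=1)
Reached target in 3 moves.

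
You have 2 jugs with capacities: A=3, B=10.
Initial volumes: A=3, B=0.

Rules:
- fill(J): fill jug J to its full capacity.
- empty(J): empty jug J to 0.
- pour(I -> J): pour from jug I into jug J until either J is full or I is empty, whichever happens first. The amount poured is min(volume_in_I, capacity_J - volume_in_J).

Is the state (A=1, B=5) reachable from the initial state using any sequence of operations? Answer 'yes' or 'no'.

Answer: no

Derivation:
BFS explored all 26 reachable states.
Reachable set includes: (0,0), (0,1), (0,2), (0,3), (0,4), (0,5), (0,6), (0,7), (0,8), (0,9), (0,10), (1,0) ...
Target (A=1, B=5) not in reachable set → no.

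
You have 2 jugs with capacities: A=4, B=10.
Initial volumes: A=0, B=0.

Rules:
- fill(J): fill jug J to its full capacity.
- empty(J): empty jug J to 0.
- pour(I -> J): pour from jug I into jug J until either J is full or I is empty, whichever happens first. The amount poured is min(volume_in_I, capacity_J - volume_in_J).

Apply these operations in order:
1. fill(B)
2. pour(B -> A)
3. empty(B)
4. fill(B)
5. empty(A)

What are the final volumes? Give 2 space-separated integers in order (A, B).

Step 1: fill(B) -> (A=0 B=10)
Step 2: pour(B -> A) -> (A=4 B=6)
Step 3: empty(B) -> (A=4 B=0)
Step 4: fill(B) -> (A=4 B=10)
Step 5: empty(A) -> (A=0 B=10)

Answer: 0 10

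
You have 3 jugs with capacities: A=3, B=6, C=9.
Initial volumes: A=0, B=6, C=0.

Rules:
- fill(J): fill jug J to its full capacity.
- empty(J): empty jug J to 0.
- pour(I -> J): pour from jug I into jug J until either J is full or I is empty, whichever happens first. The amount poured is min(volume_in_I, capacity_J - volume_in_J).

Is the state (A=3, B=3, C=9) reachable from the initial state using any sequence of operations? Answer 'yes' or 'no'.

BFS from (A=0, B=6, C=0):
  1. fill(C) -> (A=0 B=6 C=9)
  2. pour(B -> A) -> (A=3 B=3 C=9)
Target reached → yes.

Answer: yes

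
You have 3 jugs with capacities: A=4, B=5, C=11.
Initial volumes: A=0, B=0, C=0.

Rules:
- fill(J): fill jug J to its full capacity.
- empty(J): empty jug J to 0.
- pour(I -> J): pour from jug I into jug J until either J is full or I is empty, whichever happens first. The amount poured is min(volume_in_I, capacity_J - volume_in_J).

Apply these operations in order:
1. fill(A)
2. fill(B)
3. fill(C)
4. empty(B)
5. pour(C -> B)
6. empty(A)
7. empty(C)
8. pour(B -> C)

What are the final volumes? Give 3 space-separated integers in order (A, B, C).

Step 1: fill(A) -> (A=4 B=0 C=0)
Step 2: fill(B) -> (A=4 B=5 C=0)
Step 3: fill(C) -> (A=4 B=5 C=11)
Step 4: empty(B) -> (A=4 B=0 C=11)
Step 5: pour(C -> B) -> (A=4 B=5 C=6)
Step 6: empty(A) -> (A=0 B=5 C=6)
Step 7: empty(C) -> (A=0 B=5 C=0)
Step 8: pour(B -> C) -> (A=0 B=0 C=5)

Answer: 0 0 5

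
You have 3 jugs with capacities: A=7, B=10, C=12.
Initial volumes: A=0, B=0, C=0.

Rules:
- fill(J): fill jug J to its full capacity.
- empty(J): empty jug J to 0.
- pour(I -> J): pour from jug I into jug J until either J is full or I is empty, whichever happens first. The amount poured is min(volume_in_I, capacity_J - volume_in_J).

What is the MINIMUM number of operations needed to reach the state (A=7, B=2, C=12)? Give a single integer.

Answer: 6

Derivation:
BFS from (A=0, B=0, C=0). One shortest path:
  1. fill(A) -> (A=7 B=0 C=0)
  2. fill(C) -> (A=7 B=0 C=12)
  3. pour(C -> B) -> (A=7 B=10 C=2)
  4. empty(B) -> (A=7 B=0 C=2)
  5. pour(C -> B) -> (A=7 B=2 C=0)
  6. fill(C) -> (A=7 B=2 C=12)
Reached target in 6 moves.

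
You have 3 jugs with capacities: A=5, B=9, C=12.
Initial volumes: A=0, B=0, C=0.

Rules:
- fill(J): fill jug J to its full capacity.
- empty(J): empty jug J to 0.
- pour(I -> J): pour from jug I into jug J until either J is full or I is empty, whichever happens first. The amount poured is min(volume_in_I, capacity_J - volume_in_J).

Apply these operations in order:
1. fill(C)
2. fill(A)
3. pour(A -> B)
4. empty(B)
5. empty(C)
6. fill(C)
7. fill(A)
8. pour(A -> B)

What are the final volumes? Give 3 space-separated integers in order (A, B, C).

Answer: 0 5 12

Derivation:
Step 1: fill(C) -> (A=0 B=0 C=12)
Step 2: fill(A) -> (A=5 B=0 C=12)
Step 3: pour(A -> B) -> (A=0 B=5 C=12)
Step 4: empty(B) -> (A=0 B=0 C=12)
Step 5: empty(C) -> (A=0 B=0 C=0)
Step 6: fill(C) -> (A=0 B=0 C=12)
Step 7: fill(A) -> (A=5 B=0 C=12)
Step 8: pour(A -> B) -> (A=0 B=5 C=12)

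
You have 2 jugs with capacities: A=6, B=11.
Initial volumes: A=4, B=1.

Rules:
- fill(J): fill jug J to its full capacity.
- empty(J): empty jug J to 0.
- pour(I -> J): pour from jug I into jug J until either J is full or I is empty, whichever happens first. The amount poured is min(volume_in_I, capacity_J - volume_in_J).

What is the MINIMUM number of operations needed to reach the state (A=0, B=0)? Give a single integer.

BFS from (A=4, B=1). One shortest path:
  1. empty(A) -> (A=0 B=1)
  2. empty(B) -> (A=0 B=0)
Reached target in 2 moves.

Answer: 2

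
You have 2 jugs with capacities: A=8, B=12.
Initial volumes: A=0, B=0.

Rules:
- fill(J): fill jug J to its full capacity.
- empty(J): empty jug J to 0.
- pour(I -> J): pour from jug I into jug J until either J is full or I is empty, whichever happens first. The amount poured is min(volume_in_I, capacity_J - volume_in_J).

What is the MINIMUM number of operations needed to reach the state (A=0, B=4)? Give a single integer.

Answer: 3

Derivation:
BFS from (A=0, B=0). One shortest path:
  1. fill(B) -> (A=0 B=12)
  2. pour(B -> A) -> (A=8 B=4)
  3. empty(A) -> (A=0 B=4)
Reached target in 3 moves.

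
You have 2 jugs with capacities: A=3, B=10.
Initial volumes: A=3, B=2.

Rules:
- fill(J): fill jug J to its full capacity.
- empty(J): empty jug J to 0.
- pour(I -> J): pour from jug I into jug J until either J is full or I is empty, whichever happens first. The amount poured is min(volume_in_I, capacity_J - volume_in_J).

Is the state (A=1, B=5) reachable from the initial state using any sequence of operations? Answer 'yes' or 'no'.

BFS explored all 26 reachable states.
Reachable set includes: (0,0), (0,1), (0,2), (0,3), (0,4), (0,5), (0,6), (0,7), (0,8), (0,9), (0,10), (1,0) ...
Target (A=1, B=5) not in reachable set → no.

Answer: no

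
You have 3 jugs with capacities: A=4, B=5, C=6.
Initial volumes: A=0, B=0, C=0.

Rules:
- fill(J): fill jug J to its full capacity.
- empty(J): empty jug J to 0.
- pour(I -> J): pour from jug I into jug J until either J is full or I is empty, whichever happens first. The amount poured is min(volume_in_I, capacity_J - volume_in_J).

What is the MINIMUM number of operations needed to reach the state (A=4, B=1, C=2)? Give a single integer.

Answer: 5

Derivation:
BFS from (A=0, B=0, C=0). One shortest path:
  1. fill(B) -> (A=0 B=5 C=0)
  2. fill(C) -> (A=0 B=5 C=6)
  3. pour(B -> A) -> (A=4 B=1 C=6)
  4. empty(A) -> (A=0 B=1 C=6)
  5. pour(C -> A) -> (A=4 B=1 C=2)
Reached target in 5 moves.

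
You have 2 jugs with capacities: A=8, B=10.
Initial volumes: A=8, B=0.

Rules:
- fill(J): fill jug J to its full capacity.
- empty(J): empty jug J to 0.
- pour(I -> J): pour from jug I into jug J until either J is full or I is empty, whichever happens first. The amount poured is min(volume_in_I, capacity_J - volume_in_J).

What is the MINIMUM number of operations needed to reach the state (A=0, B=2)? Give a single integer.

BFS from (A=8, B=0). One shortest path:
  1. empty(A) -> (A=0 B=0)
  2. fill(B) -> (A=0 B=10)
  3. pour(B -> A) -> (A=8 B=2)
  4. empty(A) -> (A=0 B=2)
Reached target in 4 moves.

Answer: 4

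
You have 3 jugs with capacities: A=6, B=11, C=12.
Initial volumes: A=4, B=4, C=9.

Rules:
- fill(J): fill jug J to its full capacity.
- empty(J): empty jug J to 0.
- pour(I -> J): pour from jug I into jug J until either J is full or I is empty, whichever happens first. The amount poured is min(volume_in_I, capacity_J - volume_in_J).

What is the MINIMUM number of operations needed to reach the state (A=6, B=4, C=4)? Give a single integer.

BFS from (A=4, B=4, C=9). One shortest path:
  1. empty(C) -> (A=4 B=4 C=0)
  2. pour(A -> C) -> (A=0 B=4 C=4)
  3. fill(A) -> (A=6 B=4 C=4)
Reached target in 3 moves.

Answer: 3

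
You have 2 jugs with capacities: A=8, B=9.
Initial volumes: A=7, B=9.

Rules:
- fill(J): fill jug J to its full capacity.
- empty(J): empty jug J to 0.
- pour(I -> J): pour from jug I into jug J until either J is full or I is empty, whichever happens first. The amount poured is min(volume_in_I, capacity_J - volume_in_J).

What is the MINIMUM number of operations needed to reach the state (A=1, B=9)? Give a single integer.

BFS from (A=7, B=9). One shortest path:
  1. empty(A) -> (A=0 B=9)
  2. pour(B -> A) -> (A=8 B=1)
  3. empty(A) -> (A=0 B=1)
  4. pour(B -> A) -> (A=1 B=0)
  5. fill(B) -> (A=1 B=9)
Reached target in 5 moves.

Answer: 5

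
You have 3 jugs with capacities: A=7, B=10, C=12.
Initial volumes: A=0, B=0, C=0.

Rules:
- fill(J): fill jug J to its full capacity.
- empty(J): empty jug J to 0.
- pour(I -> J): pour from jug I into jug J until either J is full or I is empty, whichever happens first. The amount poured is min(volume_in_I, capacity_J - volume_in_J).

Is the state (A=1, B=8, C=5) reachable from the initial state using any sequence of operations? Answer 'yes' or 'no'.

Answer: no

Derivation:
BFS explored all 550 reachable states.
Reachable set includes: (0,0,0), (0,0,1), (0,0,2), (0,0,3), (0,0,4), (0,0,5), (0,0,6), (0,0,7), (0,0,8), (0,0,9), (0,0,10), (0,0,11) ...
Target (A=1, B=8, C=5) not in reachable set → no.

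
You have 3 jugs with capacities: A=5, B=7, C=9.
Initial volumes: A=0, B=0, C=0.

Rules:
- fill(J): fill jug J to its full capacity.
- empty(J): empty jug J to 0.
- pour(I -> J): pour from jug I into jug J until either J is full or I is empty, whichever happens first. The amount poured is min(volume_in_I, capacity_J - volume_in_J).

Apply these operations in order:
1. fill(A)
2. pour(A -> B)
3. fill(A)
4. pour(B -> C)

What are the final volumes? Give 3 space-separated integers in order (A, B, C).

Answer: 5 0 5

Derivation:
Step 1: fill(A) -> (A=5 B=0 C=0)
Step 2: pour(A -> B) -> (A=0 B=5 C=0)
Step 3: fill(A) -> (A=5 B=5 C=0)
Step 4: pour(B -> C) -> (A=5 B=0 C=5)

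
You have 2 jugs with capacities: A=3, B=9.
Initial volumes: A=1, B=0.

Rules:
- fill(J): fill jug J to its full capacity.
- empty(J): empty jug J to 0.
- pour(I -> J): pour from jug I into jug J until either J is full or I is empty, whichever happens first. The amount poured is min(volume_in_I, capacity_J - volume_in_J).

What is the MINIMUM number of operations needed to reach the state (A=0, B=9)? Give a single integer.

Answer: 2

Derivation:
BFS from (A=1, B=0). One shortest path:
  1. empty(A) -> (A=0 B=0)
  2. fill(B) -> (A=0 B=9)
Reached target in 2 moves.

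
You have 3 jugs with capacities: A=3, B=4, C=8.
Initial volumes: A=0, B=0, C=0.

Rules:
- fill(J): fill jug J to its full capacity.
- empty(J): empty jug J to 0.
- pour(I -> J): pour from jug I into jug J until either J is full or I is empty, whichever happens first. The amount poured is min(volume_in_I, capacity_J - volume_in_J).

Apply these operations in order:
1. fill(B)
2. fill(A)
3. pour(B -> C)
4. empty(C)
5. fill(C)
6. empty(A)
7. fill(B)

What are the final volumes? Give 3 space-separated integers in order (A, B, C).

Answer: 0 4 8

Derivation:
Step 1: fill(B) -> (A=0 B=4 C=0)
Step 2: fill(A) -> (A=3 B=4 C=0)
Step 3: pour(B -> C) -> (A=3 B=0 C=4)
Step 4: empty(C) -> (A=3 B=0 C=0)
Step 5: fill(C) -> (A=3 B=0 C=8)
Step 6: empty(A) -> (A=0 B=0 C=8)
Step 7: fill(B) -> (A=0 B=4 C=8)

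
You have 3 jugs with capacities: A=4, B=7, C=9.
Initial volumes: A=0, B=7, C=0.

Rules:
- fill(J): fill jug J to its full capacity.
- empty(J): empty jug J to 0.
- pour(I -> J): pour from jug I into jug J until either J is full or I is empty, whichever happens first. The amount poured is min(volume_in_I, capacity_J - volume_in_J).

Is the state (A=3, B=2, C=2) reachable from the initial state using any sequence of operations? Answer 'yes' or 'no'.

Answer: no

Derivation:
BFS explored all 256 reachable states.
Reachable set includes: (0,0,0), (0,0,1), (0,0,2), (0,0,3), (0,0,4), (0,0,5), (0,0,6), (0,0,7), (0,0,8), (0,0,9), (0,1,0), (0,1,1) ...
Target (A=3, B=2, C=2) not in reachable set → no.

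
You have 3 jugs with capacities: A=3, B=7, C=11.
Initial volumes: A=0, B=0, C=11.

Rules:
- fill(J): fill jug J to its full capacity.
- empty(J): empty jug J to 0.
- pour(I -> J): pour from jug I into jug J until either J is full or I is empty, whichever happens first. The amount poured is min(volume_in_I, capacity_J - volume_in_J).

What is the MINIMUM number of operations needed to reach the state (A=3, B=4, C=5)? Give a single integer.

Answer: 6

Derivation:
BFS from (A=0, B=0, C=11). One shortest path:
  1. fill(B) -> (A=0 B=7 C=11)
  2. pour(B -> A) -> (A=3 B=4 C=11)
  3. empty(A) -> (A=0 B=4 C=11)
  4. pour(C -> A) -> (A=3 B=4 C=8)
  5. empty(A) -> (A=0 B=4 C=8)
  6. pour(C -> A) -> (A=3 B=4 C=5)
Reached target in 6 moves.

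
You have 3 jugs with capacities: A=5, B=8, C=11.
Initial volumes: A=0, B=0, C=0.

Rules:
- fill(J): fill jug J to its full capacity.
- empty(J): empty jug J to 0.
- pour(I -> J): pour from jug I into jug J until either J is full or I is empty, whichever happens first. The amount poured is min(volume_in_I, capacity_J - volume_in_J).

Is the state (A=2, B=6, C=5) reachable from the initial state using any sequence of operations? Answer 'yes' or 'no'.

Answer: no

Derivation:
BFS explored all 368 reachable states.
Reachable set includes: (0,0,0), (0,0,1), (0,0,2), (0,0,3), (0,0,4), (0,0,5), (0,0,6), (0,0,7), (0,0,8), (0,0,9), (0,0,10), (0,0,11) ...
Target (A=2, B=6, C=5) not in reachable set → no.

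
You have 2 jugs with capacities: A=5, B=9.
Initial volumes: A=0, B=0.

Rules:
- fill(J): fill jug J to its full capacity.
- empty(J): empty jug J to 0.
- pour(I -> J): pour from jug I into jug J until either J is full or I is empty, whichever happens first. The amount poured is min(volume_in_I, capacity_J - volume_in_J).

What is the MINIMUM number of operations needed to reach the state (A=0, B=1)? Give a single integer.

Answer: 6

Derivation:
BFS from (A=0, B=0). One shortest path:
  1. fill(A) -> (A=5 B=0)
  2. pour(A -> B) -> (A=0 B=5)
  3. fill(A) -> (A=5 B=5)
  4. pour(A -> B) -> (A=1 B=9)
  5. empty(B) -> (A=1 B=0)
  6. pour(A -> B) -> (A=0 B=1)
Reached target in 6 moves.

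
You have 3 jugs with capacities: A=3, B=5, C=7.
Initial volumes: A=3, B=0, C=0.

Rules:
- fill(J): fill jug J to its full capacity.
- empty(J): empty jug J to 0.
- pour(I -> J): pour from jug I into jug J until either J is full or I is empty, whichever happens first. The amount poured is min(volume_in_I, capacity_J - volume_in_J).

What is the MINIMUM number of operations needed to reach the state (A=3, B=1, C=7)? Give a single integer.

BFS from (A=3, B=0, C=0). One shortest path:
  1. fill(B) -> (A=3 B=5 C=0)
  2. pour(A -> C) -> (A=0 B=5 C=3)
  3. fill(A) -> (A=3 B=5 C=3)
  4. pour(B -> C) -> (A=3 B=1 C=7)
Reached target in 4 moves.

Answer: 4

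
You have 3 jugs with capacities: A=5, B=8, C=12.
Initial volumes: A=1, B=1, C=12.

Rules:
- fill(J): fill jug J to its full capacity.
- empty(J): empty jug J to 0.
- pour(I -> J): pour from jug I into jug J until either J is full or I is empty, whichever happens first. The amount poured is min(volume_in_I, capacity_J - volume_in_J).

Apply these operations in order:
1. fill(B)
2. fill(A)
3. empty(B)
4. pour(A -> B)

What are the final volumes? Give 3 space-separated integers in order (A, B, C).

Step 1: fill(B) -> (A=1 B=8 C=12)
Step 2: fill(A) -> (A=5 B=8 C=12)
Step 3: empty(B) -> (A=5 B=0 C=12)
Step 4: pour(A -> B) -> (A=0 B=5 C=12)

Answer: 0 5 12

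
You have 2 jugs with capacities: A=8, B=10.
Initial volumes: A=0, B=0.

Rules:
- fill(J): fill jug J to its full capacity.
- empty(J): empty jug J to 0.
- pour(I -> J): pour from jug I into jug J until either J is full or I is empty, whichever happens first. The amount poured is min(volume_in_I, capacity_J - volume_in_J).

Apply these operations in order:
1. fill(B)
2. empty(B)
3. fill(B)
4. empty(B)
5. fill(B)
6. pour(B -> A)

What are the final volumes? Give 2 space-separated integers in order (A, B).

Step 1: fill(B) -> (A=0 B=10)
Step 2: empty(B) -> (A=0 B=0)
Step 3: fill(B) -> (A=0 B=10)
Step 4: empty(B) -> (A=0 B=0)
Step 5: fill(B) -> (A=0 B=10)
Step 6: pour(B -> A) -> (A=8 B=2)

Answer: 8 2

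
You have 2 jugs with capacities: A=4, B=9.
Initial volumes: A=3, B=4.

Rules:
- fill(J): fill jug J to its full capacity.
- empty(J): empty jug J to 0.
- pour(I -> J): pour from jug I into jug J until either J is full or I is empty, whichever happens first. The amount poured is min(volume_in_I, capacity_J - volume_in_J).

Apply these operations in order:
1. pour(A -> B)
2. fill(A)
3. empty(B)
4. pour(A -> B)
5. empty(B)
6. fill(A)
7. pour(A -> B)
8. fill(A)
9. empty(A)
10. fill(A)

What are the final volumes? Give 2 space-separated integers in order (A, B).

Step 1: pour(A -> B) -> (A=0 B=7)
Step 2: fill(A) -> (A=4 B=7)
Step 3: empty(B) -> (A=4 B=0)
Step 4: pour(A -> B) -> (A=0 B=4)
Step 5: empty(B) -> (A=0 B=0)
Step 6: fill(A) -> (A=4 B=0)
Step 7: pour(A -> B) -> (A=0 B=4)
Step 8: fill(A) -> (A=4 B=4)
Step 9: empty(A) -> (A=0 B=4)
Step 10: fill(A) -> (A=4 B=4)

Answer: 4 4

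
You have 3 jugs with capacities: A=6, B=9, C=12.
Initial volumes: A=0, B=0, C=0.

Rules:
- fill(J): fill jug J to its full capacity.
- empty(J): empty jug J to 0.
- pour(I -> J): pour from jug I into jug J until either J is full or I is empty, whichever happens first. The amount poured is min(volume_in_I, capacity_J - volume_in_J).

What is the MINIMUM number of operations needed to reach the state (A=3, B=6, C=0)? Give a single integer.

Answer: 5

Derivation:
BFS from (A=0, B=0, C=0). One shortest path:
  1. fill(B) -> (A=0 B=9 C=0)
  2. pour(B -> A) -> (A=6 B=3 C=0)
  3. pour(A -> C) -> (A=0 B=3 C=6)
  4. pour(B -> A) -> (A=3 B=0 C=6)
  5. pour(C -> B) -> (A=3 B=6 C=0)
Reached target in 5 moves.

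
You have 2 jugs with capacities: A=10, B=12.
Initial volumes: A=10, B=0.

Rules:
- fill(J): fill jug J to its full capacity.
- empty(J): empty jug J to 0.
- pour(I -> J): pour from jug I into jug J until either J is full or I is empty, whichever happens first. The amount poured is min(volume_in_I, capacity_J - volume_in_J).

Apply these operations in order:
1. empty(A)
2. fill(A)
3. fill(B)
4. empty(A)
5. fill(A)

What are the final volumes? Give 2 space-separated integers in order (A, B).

Answer: 10 12

Derivation:
Step 1: empty(A) -> (A=0 B=0)
Step 2: fill(A) -> (A=10 B=0)
Step 3: fill(B) -> (A=10 B=12)
Step 4: empty(A) -> (A=0 B=12)
Step 5: fill(A) -> (A=10 B=12)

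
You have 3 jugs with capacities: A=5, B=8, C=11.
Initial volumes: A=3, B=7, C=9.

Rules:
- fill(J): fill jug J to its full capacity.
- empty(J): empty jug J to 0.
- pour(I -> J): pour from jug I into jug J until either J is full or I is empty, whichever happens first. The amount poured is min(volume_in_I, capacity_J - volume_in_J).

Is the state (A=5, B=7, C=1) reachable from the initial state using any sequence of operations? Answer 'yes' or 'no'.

BFS from (A=3, B=7, C=9):
  1. pour(A -> C) -> (A=1 B=7 C=11)
  2. empty(C) -> (A=1 B=7 C=0)
  3. pour(A -> C) -> (A=0 B=7 C=1)
  4. fill(A) -> (A=5 B=7 C=1)
Target reached → yes.

Answer: yes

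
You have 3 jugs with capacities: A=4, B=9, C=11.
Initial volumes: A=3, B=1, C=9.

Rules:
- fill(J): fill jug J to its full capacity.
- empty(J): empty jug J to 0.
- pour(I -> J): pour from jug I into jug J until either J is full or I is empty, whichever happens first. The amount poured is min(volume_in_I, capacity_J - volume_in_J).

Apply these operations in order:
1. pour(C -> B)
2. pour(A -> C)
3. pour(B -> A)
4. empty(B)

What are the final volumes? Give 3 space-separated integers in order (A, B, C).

Answer: 4 0 4

Derivation:
Step 1: pour(C -> B) -> (A=3 B=9 C=1)
Step 2: pour(A -> C) -> (A=0 B=9 C=4)
Step 3: pour(B -> A) -> (A=4 B=5 C=4)
Step 4: empty(B) -> (A=4 B=0 C=4)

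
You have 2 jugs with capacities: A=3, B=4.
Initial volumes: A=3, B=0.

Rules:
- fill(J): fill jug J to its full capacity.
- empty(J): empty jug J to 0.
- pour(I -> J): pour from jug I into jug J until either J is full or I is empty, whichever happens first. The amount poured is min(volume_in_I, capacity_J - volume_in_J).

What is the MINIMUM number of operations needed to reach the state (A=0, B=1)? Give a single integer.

BFS from (A=3, B=0). One shortest path:
  1. empty(A) -> (A=0 B=0)
  2. fill(B) -> (A=0 B=4)
  3. pour(B -> A) -> (A=3 B=1)
  4. empty(A) -> (A=0 B=1)
Reached target in 4 moves.

Answer: 4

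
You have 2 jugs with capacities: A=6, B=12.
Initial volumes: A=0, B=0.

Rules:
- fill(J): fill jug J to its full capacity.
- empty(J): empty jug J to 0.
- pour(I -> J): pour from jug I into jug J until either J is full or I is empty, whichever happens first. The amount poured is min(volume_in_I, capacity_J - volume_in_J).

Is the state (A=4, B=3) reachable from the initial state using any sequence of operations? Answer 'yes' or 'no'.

Answer: no

Derivation:
BFS explored all 6 reachable states.
Reachable set includes: (0,0), (0,6), (0,12), (6,0), (6,6), (6,12)
Target (A=4, B=3) not in reachable set → no.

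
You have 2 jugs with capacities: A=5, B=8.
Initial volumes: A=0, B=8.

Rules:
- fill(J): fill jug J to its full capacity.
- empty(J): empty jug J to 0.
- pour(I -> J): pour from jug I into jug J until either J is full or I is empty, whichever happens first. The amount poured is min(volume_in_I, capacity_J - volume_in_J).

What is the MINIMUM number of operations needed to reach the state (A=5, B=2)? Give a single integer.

Answer: 8

Derivation:
BFS from (A=0, B=8). One shortest path:
  1. fill(A) -> (A=5 B=8)
  2. empty(B) -> (A=5 B=0)
  3. pour(A -> B) -> (A=0 B=5)
  4. fill(A) -> (A=5 B=5)
  5. pour(A -> B) -> (A=2 B=8)
  6. empty(B) -> (A=2 B=0)
  7. pour(A -> B) -> (A=0 B=2)
  8. fill(A) -> (A=5 B=2)
Reached target in 8 moves.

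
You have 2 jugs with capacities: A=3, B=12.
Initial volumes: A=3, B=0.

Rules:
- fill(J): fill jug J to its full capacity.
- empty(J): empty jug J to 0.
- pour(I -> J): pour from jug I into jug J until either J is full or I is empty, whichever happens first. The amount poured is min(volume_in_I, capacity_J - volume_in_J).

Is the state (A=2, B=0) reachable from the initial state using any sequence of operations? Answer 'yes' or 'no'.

BFS explored all 10 reachable states.
Reachable set includes: (0,0), (0,3), (0,6), (0,9), (0,12), (3,0), (3,3), (3,6), (3,9), (3,12)
Target (A=2, B=0) not in reachable set → no.

Answer: no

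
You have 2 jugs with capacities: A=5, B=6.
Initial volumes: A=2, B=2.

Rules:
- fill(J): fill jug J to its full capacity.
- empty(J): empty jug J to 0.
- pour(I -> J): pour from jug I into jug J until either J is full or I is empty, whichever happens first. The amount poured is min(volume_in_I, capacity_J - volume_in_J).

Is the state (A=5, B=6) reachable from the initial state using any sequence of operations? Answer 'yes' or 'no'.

Answer: yes

Derivation:
BFS from (A=2, B=2):
  1. fill(A) -> (A=5 B=2)
  2. fill(B) -> (A=5 B=6)
Target reached → yes.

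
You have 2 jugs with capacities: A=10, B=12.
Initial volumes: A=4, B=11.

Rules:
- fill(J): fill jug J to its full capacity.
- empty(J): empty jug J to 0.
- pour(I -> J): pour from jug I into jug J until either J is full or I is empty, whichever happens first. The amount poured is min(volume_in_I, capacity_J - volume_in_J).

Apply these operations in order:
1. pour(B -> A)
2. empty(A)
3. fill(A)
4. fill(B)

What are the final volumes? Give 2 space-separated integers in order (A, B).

Step 1: pour(B -> A) -> (A=10 B=5)
Step 2: empty(A) -> (A=0 B=5)
Step 3: fill(A) -> (A=10 B=5)
Step 4: fill(B) -> (A=10 B=12)

Answer: 10 12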